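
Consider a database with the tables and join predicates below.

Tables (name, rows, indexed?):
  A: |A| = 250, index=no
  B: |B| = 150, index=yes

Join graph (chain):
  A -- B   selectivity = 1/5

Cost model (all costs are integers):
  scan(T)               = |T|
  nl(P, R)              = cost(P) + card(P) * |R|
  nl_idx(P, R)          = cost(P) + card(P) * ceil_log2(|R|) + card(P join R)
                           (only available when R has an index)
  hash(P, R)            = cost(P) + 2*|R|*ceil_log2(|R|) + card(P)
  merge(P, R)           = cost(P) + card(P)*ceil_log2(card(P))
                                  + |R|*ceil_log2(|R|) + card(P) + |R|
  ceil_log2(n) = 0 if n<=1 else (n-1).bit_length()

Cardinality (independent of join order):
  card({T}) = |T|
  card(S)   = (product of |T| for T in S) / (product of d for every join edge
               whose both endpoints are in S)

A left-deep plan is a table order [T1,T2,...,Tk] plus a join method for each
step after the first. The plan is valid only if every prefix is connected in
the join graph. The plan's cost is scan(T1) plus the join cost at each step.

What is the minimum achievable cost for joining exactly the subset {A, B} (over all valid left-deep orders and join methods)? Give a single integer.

Selinger DP over subsets of {A,B}:
  {A}: scan cost=250, card=250
  {B}: scan cost=150, card=150
  {AB}: card=7500; try (B,hash)→2900, (A,merge)→3750, (B,merge)→3850, (A,hash)→4300, (B,nl_idx)→9750, (A,nl)→37650 …(+1); best=2900 via (B,hash)

2900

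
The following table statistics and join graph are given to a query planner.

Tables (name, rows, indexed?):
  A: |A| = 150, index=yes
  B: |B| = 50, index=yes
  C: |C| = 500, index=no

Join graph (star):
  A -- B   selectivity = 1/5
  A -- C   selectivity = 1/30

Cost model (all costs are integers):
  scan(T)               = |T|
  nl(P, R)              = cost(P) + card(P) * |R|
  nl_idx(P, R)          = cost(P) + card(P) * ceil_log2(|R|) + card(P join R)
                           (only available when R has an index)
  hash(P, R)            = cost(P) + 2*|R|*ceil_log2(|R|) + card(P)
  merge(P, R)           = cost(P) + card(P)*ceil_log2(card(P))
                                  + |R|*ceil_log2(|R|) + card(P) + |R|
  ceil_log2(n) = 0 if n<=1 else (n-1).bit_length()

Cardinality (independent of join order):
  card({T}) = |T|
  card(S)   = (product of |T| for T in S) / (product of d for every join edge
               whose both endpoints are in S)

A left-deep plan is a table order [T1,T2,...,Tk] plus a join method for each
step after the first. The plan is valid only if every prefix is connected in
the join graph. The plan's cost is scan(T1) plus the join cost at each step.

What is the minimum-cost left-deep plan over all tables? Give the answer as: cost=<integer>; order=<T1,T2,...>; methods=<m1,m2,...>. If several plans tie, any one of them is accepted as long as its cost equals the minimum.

cost=6500; order=C,A,B; methods=hash,hash

Selinger DP (subsets sized 1..n):
  {A}: scan cost=150, card=150
  {B}: scan cost=50, card=50
  {C}: scan cost=500, card=500
  {AB}: card=1500; try (B,hash)→900, (A,merge)→1750, (B,merge)→1850, (A,nl_idx)→1950, (A,hash)→2500, (B,nl_idx)→2550 …(+2); best=900 via (B,hash)
  {AC}: card=2500; try (A,hash)→3400, (C,merge)→6500, (A,merge)→6850, (A,nl_idx)→7000, (C,hash)→9300, (C,nl)→75150 …(+1); best=3400 via (A,hash)
  {ABC}: card=25000; try (B,hash)→6500, (C,hash)→11400, (C,merge)→23900, (B,merge)→36250, (B,nl_idx)→43400, (B,nl)→128400 …(+1); best=6500 via (B,hash)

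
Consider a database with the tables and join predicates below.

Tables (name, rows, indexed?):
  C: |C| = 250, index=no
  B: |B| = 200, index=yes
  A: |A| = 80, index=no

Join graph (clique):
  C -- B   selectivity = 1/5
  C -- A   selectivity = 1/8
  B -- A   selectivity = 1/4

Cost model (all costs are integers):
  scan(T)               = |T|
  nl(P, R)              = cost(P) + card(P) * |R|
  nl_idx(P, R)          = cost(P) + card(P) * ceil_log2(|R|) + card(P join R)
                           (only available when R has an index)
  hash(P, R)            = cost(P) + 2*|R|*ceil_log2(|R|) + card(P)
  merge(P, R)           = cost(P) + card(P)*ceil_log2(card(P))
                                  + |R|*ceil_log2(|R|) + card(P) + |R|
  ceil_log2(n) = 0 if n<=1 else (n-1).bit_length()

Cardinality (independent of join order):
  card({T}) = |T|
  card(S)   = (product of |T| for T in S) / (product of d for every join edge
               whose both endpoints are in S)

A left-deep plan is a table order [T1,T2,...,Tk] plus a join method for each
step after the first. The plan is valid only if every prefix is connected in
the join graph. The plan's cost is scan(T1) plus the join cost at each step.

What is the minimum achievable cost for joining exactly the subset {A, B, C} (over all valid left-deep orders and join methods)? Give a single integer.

Selinger DP over subsets of {A,B,C}:
  {C}: scan cost=250, card=250
  {B}: scan cost=200, card=200
  {A}: scan cost=80, card=80
  {BC}: card=10000; try (B,hash)→3700, (C,merge)→4250, (B,merge)→4300, (C,hash)→4400, (B,nl_idx)→12250, (C,nl)→50200 …(+1); best=3700 via (B,hash)
  {AC}: card=2500; try (A,hash)→1620, (C,merge)→2970, (A,merge)→3140, (C,hash)→4160, (C,nl)→20080, (A,nl)→20250; best=1620 via (A,hash)
  {AB}: card=4000; try (A,hash)→1520, (B,merge)→2520, (A,merge)→2640, (B,hash)→3360, (B,nl_idx)→4720, (B,nl)→16080 …(+1); best=1520 via (A,hash)
  {ABC}: card=25000; try (B,hash)→7320, (C,hash)→9520, (A,hash)→14820, (B,merge)→35920, (B,nl_idx)→46620, (C,merge)→55770 …(+4); best=7320 via (B,hash)

7320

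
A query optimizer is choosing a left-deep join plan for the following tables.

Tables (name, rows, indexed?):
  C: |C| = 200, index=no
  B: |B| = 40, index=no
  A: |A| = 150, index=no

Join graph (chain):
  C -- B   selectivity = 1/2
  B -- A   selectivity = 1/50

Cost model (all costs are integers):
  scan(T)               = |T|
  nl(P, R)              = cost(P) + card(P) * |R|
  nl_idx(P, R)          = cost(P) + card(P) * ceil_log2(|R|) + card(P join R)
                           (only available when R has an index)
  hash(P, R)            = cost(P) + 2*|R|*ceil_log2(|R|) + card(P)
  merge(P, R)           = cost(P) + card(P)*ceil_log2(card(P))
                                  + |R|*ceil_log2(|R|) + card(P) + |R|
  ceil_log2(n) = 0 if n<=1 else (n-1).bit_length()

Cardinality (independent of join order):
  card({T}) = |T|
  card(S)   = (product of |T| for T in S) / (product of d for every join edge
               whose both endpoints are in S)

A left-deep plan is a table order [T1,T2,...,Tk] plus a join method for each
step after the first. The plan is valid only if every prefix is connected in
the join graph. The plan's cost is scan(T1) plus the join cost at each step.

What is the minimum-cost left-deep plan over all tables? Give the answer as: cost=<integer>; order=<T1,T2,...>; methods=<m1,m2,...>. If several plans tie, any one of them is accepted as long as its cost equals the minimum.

Selinger DP (subsets sized 1..n):
  {C}: scan cost=200, card=200
  {B}: scan cost=40, card=40
  {A}: scan cost=150, card=150
  {BC}: card=4000; try (B,hash)→880, (C,merge)→2120, (B,merge)→2280, (C,hash)→3280, (C,nl)→8040, (B,nl)→8200; best=880 via (B,hash)
  {AB}: card=120; try (B,hash)→780, (A,merge)→1670, (B,merge)→1780, (A,hash)→2480, (A,nl)→6040, (B,nl)→6150; best=780 via (B,hash)
  {ABC}: card=12000; try (C,merge)→3540, (C,hash)→4100, (A,hash)→7280, (C,nl)→24780, (A,merge)→54230, (A,nl)→600880; best=3540 via (C,merge)

cost=3540; order=A,B,C; methods=hash,merge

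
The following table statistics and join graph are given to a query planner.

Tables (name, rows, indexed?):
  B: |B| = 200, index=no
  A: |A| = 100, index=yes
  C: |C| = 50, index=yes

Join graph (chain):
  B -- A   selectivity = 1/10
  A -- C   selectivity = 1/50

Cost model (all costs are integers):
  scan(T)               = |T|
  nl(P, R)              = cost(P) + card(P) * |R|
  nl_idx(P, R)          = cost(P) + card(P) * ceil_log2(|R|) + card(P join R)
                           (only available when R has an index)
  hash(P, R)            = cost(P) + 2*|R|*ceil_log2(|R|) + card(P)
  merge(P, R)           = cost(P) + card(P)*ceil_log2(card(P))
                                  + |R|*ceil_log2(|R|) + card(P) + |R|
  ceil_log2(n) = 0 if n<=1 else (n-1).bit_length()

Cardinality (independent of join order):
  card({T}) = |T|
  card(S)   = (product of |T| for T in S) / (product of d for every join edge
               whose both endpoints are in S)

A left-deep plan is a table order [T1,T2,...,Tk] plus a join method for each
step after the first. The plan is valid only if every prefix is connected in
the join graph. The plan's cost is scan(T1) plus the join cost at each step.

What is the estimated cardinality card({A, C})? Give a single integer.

100

Tables in S: A(100), C(50)
Edges inside S: A-C(d=50)
numerator = 100 * 50 = 5000
denominator = 50 = 50
card(S) = 5000 / 50 = 100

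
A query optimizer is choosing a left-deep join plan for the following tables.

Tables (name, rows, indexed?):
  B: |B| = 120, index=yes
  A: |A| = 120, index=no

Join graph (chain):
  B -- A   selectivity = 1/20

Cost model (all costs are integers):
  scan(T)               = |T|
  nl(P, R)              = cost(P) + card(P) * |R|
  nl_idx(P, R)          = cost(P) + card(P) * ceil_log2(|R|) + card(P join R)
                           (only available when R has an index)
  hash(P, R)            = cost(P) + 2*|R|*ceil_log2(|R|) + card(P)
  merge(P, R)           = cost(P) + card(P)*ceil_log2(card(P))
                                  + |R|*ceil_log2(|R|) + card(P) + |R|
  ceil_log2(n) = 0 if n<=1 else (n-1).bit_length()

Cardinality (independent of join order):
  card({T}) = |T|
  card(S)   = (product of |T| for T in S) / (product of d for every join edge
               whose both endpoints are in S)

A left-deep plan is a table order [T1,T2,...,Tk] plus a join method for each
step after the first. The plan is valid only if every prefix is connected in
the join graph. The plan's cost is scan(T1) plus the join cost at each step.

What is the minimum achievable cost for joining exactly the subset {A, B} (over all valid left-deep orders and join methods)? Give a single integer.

Selinger DP over subsets of {A,B}:
  {B}: scan cost=120, card=120
  {A}: scan cost=120, card=120
  {AB}: card=720; try (B,nl_idx)→1680, (B,hash)→1920, (A,hash)→1920, (B,merge)→2040, (A,merge)→2040, (B,nl)→14520 …(+1); best=1680 via (B,nl_idx)

1680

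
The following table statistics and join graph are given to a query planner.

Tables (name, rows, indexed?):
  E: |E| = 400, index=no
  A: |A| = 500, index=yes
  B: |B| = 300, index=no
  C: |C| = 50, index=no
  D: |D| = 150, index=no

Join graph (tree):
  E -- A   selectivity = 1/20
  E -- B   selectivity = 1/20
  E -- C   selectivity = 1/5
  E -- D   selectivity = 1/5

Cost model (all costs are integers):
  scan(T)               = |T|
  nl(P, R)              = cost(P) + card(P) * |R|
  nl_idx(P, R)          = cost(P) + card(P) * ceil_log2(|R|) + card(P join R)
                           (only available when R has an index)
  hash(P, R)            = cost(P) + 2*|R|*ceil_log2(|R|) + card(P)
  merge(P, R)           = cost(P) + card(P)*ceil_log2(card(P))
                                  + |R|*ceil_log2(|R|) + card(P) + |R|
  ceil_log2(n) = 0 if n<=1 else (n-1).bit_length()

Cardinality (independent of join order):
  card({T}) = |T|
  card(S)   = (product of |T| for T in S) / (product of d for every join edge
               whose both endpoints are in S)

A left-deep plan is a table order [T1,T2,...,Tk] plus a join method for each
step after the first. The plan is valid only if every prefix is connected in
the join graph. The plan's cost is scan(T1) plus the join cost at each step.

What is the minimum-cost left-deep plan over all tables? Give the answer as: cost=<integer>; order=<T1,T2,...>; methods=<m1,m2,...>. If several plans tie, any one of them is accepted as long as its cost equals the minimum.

cost=1582200; order=E,C,B,A,D; methods=hash,hash,hash,hash

Selinger DP (subsets sized 1..n):
  {E}: scan cost=400, card=400
  {A}: scan cost=500, card=500
  {B}: scan cost=300, card=300
  {C}: scan cost=50, card=50
  {D}: scan cost=150, card=150
  {AE}: card=10000; try (E,hash)→8200, (A,merge)→9400, (E,merge)→9500, (A,hash)→9800, (A,nl_idx)→14000, (A,nl)→200400 …(+1); best=8200 via (E,hash)
  {BE}: card=6000; try (B,hash)→6200, (E,merge)→7300, (B,merge)→7400, (E,hash)→7800, (E,nl)→120300, (B,nl)→120400; best=6200 via (B,hash)
  {CE}: card=4000; try (C,hash)→1400, (E,merge)→4400, (C,merge)→4750, (E,hash)→7300, (E,nl)→20050, (C,nl)→20400; best=1400 via (C,hash)
  {DE}: card=12000; try (D,hash)→3200, (E,merge)→5500, (D,merge)→5750, (E,hash)→7500, (E,nl)→60150, (D,nl)→60400; best=3200 via (D,hash)
  {ABE}: card=150000; try (A,hash)→21200, (B,hash)→23600, (A,merge)→95200, (B,merge)→161200, (A,nl_idx)→210200, (A,nl)→3006200 …(+1); best=21200 via (A,hash)
  {ACE}: card=100000; try (A,hash)→14400, (C,hash)→18800, (A,merge)→58400, (A,nl_idx)→137400, (C,merge)→158550, (C,nl)→508200 …(+1); best=14400 via (A,hash)
  {ADE}: card=300000; try (D,hash)→20600, (A,hash)→24200, (D,merge)→159550, (A,merge)→188200, (A,nl_idx)→411200, (D,nl)→1508200 …(+1); best=20600 via (D,hash)
  {BCE}: card=60000; try (B,hash)→10800, (C,hash)→12800, (B,merge)→56400, (C,merge)→90550, (C,nl)→306200, (B,nl)→1201400; best=10800 via (B,hash)
  {BDE}: card=180000; try (D,hash)→14600, (B,hash)→20600, (D,merge)→91550, (B,merge)→186200, (D,nl)→906200, (B,nl)→3603200; best=14600 via (D,hash)
  {CDE}: card=120000; try (D,hash)→7800, (C,hash)→15800, (D,merge)→54750, (C,merge)→183550, (D,nl)→601400, (C,nl)→603200; best=7800 via (D,hash)
  {ABCE}: card=1500000; try (A,hash)→79800, (B,hash)→119800, (C,hash)→171800, (A,merge)→1035800, (B,merge)→1817400, (A,nl_idx)→2050800 …(+4); best=79800 via (A,hash)
  {ABDE}: card=4500000; try (D,hash)→173600, (A,hash)→203600, (B,hash)→326000, (D,merge)→2872550, (A,merge)→3439600, (B,merge)→6023600 …(+4); best=173600 via (D,hash)
  {ACDE}: card=3000000; try (D,hash)→116800, (A,hash)→136800, (C,hash)→321200, (D,merge)→1815750, (A,merge)→2172800, (A,nl_idx)→4087800 …(+4); best=116800 via (D,hash)
  {BCDE}: card=1800000; try (D,hash)→73200, (B,hash)→133200, (C,hash)→195200, (D,merge)→1032150, (B,merge)→2170800, (C,merge)→3434950 …(+3); best=73200 via (D,hash)
  {ABCDE}: card=45000000; try (D,hash)→1582200, (A,hash)→1882200, (B,hash)→3122200, (C,hash)→4674200, (D,merge)→33081150, (A,merge)→39678200 …(+7); best=1582200 via (D,hash)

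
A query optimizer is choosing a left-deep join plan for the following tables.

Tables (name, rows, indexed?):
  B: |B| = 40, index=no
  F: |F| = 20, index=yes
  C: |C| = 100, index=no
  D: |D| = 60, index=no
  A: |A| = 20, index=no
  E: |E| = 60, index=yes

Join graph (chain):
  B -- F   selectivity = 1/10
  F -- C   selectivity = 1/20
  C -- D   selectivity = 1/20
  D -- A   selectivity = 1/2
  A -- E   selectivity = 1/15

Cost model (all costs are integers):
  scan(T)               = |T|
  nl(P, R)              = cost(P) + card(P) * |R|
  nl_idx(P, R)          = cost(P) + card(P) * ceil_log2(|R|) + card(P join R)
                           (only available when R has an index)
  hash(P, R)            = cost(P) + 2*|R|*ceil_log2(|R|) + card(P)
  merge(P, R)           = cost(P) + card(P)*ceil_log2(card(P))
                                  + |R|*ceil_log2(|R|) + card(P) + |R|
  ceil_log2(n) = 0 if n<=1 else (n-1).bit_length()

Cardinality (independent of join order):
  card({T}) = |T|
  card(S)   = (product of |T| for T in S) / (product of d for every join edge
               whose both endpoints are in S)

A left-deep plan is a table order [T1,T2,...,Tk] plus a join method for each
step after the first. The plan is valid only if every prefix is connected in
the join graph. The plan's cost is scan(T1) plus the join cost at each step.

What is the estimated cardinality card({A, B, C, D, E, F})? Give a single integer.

48000

Tables in S: A(20), B(40), C(100), D(60), E(60), F(20)
Edges inside S: B-F(d=10), F-C(d=20), C-D(d=20), D-A(d=2), A-E(d=15)
numerator = 20 * 40 * 100 * 60 * 60 * 20 = 5760000000
denominator = 10 * 20 * 20 * 2 * 15 = 120000
card(S) = 5760000000 / 120000 = 48000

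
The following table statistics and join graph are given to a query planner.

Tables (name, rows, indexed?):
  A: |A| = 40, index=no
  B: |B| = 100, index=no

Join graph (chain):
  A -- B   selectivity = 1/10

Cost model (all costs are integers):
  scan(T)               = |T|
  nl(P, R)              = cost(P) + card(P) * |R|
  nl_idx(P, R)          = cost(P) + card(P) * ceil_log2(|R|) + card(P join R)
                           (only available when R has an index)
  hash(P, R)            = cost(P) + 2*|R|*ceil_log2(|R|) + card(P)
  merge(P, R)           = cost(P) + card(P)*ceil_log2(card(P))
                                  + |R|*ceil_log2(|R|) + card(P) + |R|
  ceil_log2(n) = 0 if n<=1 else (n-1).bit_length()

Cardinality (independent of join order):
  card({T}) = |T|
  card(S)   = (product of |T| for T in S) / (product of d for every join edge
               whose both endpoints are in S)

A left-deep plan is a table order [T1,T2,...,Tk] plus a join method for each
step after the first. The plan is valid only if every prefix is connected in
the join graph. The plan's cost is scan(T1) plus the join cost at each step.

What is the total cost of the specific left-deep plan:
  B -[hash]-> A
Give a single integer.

step 1: scan B: cost=100, card=100
step 2: join A via hash
    card(P join A) = 100*40/(10) = 400
    cost = 100 + 2*40*6 + 100 = 680

680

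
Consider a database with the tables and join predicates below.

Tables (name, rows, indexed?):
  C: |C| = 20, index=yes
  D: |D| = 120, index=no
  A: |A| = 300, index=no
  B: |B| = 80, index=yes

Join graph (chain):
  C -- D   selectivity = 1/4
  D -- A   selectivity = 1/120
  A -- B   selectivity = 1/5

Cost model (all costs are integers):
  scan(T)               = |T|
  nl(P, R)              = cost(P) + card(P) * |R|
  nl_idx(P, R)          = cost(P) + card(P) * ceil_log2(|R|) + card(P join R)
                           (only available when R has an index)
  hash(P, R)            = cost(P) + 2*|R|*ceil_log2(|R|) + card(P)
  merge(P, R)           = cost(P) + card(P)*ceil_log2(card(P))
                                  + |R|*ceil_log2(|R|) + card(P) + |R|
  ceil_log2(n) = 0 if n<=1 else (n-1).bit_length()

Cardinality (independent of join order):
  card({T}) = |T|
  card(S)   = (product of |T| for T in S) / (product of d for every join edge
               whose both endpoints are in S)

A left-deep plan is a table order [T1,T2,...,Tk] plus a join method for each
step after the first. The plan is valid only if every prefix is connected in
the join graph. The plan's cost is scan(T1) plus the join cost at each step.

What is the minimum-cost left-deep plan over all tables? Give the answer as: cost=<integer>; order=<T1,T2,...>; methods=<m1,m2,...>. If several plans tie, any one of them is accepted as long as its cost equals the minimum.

cost=5400; order=A,D,C,B; methods=hash,hash,hash

Selinger DP (subsets sized 1..n):
  {C}: scan cost=20, card=20
  {D}: scan cost=120, card=120
  {A}: scan cost=300, card=300
  {B}: scan cost=80, card=80
  {CD}: card=600; try (C,hash)→440, (D,merge)→1100, (C,merge)→1200, (C,nl_idx)→1320, (D,hash)→1720, (D,nl)→2420 …(+1); best=440 via (C,hash)
  {AD}: card=300; try (D,hash)→2280, (A,merge)→4080, (D,merge)→4260, (A,hash)→5640, (A,nl)→36120, (D,nl)→36300; best=2280 via (D,hash)
  {AB}: card=4800; try (B,hash)→1720, (A,merge)→3720, (B,merge)→3940, (A,hash)→5560, (B,nl_idx)→7200, (A,nl)→24080 …(+1); best=1720 via (B,hash)
  {ACD}: card=1500; try (C,hash)→2780, (C,nl_idx)→5280, (C,merge)→5400, (A,hash)→6440, (C,nl)→8280, (A,merge)→10040 …(+1); best=2780 via (C,hash)
  {ABD}: card=4800; try (B,hash)→3700, (B,merge)→5920, (D,hash)→8200, (B,nl_idx)→9180, (B,nl)→26280, (D,merge)→69880 …(+1); best=3700 via (B,hash)
  {ABCD}: card=24000; try (B,hash)→5400, (C,hash)→8700, (B,merge)→21420, (B,nl_idx)→37280, (C,nl_idx)→51700, (C,merge)→71020 …(+2); best=5400 via (B,hash)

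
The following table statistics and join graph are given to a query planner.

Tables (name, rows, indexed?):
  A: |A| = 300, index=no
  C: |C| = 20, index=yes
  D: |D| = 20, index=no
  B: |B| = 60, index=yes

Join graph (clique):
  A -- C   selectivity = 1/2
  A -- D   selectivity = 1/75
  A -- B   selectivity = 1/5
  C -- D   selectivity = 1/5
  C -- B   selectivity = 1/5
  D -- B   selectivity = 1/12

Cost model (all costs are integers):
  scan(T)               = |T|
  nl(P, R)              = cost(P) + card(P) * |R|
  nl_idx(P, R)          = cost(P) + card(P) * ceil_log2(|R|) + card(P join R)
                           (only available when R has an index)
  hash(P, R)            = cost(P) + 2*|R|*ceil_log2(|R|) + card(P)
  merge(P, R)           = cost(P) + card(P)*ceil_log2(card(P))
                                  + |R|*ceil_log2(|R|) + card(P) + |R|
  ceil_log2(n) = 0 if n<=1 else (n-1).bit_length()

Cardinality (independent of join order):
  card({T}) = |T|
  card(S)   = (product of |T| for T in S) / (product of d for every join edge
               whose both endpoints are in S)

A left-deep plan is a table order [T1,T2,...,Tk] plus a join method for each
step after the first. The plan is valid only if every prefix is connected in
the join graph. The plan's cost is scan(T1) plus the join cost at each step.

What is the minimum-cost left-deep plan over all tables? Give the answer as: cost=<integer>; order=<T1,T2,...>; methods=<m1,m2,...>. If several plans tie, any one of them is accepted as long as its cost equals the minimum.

cost=1640; order=A,D,B,C; methods=hash,nl_idx,hash

Selinger DP (subsets sized 1..n):
  {A}: scan cost=300, card=300
  {C}: scan cost=20, card=20
  {D}: scan cost=20, card=20
  {B}: scan cost=60, card=60
  {AC}: card=3000; try (C,hash)→800, (A,merge)→3140, (C,merge)→3420, (C,nl_idx)→4800, (A,hash)→5440, (A,nl)→6020 …(+1); best=800 via (C,hash)
  {AD}: card=80; try (D,hash)→800, (A,merge)→3140, (D,merge)→3420, (A,hash)→5440, (A,nl)→6020, (D,nl)→6300; best=800 via (D,hash)
  {AB}: card=3600; try (B,hash)→1320, (A,merge)→3480, (B,merge)→3720, (A,hash)→5520, (B,nl_idx)→5700, (A,nl)→18060 …(+1); best=1320 via (B,hash)
  {CD}: card=80; try (C,nl_idx)→200, (D,hash)→240, (C,hash)→240, (D,merge)→260, (C,merge)→260, (D,nl)→420 …(+1); best=200 via (C,nl_idx)
  {BC}: card=240; try (C,hash)→320, (B,nl_idx)→380, (B,merge)→560, (C,merge)→600, (C,nl_idx)→600, (B,hash)→760 …(+2); best=320 via (C,hash)
  {BD}: card=100; try (B,nl_idx)→240, (D,hash)→320, (B,merge)→560, (D,merge)→600, (B,hash)→760, (B,nl)→1220 …(+1); best=240 via (B,nl_idx)
  {ACD}: card=160; try (C,hash)→1080, (C,nl_idx)→1360, (C,merge)→1560, (C,nl)→2400, (A,merge)→3840, (D,hash)→4000 …(+4); best=1080 via (C,hash)
  {ABC}: card=7200; try (B,hash)→4520, (C,hash)→5120, (A,merge)→5480, (A,hash)→5960, (B,nl_idx)→26000, (C,nl_idx)→26520 …(+5); best=4520 via (B,hash)
  {ABD}: card=80; try (B,nl_idx)→1360, (B,hash)→1600, (B,merge)→1860, (A,merge)→4040, (D,hash)→5120, (B,nl)→5600 …(+4); best=1360 via (B,nl_idx)
  {BCD}: card=80; try (C,hash)→540, (D,hash)→760, (B,nl_idx)→760, (C,nl_idx)→820, (B,hash)→1000, (C,merge)→1160 …(+5); best=540 via (C,hash)
  {ABCD}: card=32; try (C,hash)→1640, (C,nl_idx)→1792, (B,hash)→1960, (B,nl_idx)→2072, (C,merge)→2120, (B,merge)→2940 …(+8); best=1640 via (C,hash)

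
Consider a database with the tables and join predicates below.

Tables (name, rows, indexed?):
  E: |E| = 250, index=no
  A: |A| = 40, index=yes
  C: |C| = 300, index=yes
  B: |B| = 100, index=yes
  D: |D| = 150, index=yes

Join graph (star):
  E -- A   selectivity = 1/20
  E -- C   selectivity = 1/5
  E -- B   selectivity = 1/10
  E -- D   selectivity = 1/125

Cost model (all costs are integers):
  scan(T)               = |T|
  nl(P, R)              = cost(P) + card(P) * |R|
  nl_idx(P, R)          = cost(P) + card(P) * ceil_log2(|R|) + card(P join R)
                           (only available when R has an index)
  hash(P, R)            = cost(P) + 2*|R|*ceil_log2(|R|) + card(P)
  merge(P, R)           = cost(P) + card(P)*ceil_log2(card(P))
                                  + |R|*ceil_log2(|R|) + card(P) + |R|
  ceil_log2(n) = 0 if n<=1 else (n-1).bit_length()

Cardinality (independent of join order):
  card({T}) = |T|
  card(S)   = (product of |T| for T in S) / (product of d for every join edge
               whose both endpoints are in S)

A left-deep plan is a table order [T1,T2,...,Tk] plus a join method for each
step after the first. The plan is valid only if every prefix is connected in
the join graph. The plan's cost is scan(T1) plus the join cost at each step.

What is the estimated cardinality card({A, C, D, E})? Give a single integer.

Tables in S: A(40), C(300), D(150), E(250)
Edges inside S: E-A(d=20), E-C(d=5), E-D(d=125)
numerator = 40 * 300 * 150 * 250 = 450000000
denominator = 20 * 5 * 125 = 12500
card(S) = 450000000 / 12500 = 36000

36000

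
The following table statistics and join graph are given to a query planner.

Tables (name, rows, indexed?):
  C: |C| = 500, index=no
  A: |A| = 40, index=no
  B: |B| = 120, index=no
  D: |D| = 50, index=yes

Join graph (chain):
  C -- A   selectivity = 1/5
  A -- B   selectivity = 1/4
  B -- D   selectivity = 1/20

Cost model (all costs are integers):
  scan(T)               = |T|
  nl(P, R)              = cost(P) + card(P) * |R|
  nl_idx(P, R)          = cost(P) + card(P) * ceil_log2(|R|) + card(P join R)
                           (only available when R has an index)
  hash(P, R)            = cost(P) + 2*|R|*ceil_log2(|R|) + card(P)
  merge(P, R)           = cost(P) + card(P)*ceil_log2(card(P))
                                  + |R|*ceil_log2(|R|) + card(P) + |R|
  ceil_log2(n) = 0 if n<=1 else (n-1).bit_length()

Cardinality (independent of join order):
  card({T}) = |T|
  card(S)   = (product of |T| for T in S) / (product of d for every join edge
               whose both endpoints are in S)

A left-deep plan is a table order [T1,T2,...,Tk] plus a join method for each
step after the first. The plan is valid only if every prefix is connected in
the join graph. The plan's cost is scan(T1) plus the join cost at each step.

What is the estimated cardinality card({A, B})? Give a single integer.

Tables in S: A(40), B(120)
Edges inside S: A-B(d=4)
numerator = 40 * 120 = 4800
denominator = 4 = 4
card(S) = 4800 / 4 = 1200

1200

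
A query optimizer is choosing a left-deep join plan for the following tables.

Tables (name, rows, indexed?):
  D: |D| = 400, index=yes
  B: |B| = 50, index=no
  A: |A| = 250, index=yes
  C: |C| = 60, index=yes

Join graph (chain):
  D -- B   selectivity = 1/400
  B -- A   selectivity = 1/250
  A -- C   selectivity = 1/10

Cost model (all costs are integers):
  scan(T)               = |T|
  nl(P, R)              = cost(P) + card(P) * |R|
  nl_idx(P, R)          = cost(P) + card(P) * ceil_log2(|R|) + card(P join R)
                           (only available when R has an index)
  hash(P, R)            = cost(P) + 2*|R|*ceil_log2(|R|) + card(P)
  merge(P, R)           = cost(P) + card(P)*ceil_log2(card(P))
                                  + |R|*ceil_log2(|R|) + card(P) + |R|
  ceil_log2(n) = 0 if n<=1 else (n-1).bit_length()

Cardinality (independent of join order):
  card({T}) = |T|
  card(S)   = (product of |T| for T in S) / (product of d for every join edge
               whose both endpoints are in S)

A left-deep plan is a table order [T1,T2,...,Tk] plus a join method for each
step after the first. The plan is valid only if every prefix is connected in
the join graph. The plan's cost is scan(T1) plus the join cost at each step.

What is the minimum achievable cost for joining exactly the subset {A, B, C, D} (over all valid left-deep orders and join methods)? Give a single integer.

1600

Selinger DP over subsets of {A,B,C,D}:
  {D}: scan cost=400, card=400
  {B}: scan cost=50, card=50
  {A}: scan cost=250, card=250
  {C}: scan cost=60, card=60
  {BD}: card=50; try (D,nl_idx)→550, (B,hash)→1400, (D,merge)→4400, (B,merge)→4750, (D,hash)→7300, (D,nl)→20050 …(+1); best=550 via (D,nl_idx)
  {AB}: card=50; try (A,nl_idx)→500, (B,hash)→1100, (A,merge)→2650, (B,merge)→2850, (A,hash)→4100, (A,nl)→12550 …(+1); best=500 via (A,nl_idx)
  {AC}: card=1500; try (C,hash)→1220, (A,nl_idx)→2040, (A,merge)→2730, (C,merge)→2920, (C,nl_idx)→3250, (A,hash)→4120 …(+2); best=1220 via (C,hash)
  {ABD}: card=50; try (D,nl_idx)→1000, (A,nl_idx)→1000, (A,merge)→3150, (A,hash)→4600, (D,merge)→4850, (D,hash)→7750 …(+2); best=1000 via (D,nl_idx)
  {ABC}: card=300; try (C,nl_idx)→1100, (C,hash)→1270, (C,merge)→1270, (B,hash)→3320, (C,nl)→3500, (B,merge)→19570 …(+1); best=1100 via (C,nl_idx)
  {ABCD}: card=300; try (C,nl_idx)→1600, (C,hash)→1770, (C,merge)→1770, (C,nl)→4000, (D,nl_idx)→4100, (D,merge)→8100 …(+2); best=1600 via (C,nl_idx)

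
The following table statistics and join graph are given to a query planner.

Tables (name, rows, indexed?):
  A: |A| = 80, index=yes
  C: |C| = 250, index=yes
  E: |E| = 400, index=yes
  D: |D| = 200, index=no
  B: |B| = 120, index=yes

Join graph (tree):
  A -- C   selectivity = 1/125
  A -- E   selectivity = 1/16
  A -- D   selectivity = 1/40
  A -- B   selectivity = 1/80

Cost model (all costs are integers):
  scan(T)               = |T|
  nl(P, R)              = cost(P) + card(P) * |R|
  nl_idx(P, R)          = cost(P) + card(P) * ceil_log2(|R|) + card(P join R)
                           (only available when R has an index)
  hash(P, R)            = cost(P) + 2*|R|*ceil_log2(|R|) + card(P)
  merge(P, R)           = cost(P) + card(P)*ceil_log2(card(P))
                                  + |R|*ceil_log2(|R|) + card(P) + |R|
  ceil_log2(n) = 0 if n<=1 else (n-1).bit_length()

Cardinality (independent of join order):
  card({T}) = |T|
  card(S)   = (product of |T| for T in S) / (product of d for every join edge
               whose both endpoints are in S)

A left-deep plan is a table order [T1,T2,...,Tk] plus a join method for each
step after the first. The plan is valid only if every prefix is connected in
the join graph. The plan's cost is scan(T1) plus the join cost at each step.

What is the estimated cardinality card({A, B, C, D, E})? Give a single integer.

30000

Tables in S: A(80), B(120), C(250), D(200), E(400)
Edges inside S: A-C(d=125), A-E(d=16), A-D(d=40), A-B(d=80)
numerator = 80 * 120 * 250 * 200 * 400 = 192000000000
denominator = 125 * 16 * 40 * 80 = 6400000
card(S) = 192000000000 / 6400000 = 30000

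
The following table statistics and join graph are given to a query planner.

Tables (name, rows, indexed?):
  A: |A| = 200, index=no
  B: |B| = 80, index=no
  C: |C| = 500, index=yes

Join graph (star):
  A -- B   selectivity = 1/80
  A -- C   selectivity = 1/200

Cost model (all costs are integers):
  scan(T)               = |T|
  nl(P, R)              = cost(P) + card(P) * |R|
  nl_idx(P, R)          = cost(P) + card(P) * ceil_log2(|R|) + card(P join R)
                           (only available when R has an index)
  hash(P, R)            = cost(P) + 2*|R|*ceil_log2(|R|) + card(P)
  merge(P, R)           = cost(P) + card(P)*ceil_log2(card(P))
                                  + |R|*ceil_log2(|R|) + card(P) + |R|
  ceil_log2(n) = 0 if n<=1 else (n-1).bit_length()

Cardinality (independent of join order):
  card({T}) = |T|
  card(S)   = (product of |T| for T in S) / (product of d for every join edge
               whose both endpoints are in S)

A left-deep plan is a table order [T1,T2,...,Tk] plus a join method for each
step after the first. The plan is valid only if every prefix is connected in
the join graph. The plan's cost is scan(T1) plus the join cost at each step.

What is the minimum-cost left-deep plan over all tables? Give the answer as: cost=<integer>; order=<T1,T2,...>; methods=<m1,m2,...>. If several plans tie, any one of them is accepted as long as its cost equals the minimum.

cost=3820; order=A,B,C; methods=hash,nl_idx

Selinger DP (subsets sized 1..n):
  {A}: scan cost=200, card=200
  {B}: scan cost=80, card=80
  {C}: scan cost=500, card=500
  {AB}: card=200; try (B,hash)→1520, (A,merge)→2520, (B,merge)→2640, (A,hash)→3360, (A,nl)→16080, (B,nl)→16200; best=1520 via (B,hash)
  {AC}: card=500; try (C,nl_idx)→2500, (A,hash)→4200, (C,merge)→7000, (A,merge)→7300, (C,hash)→9400, (C,nl)→100200 …(+1); best=2500 via (C,nl_idx)
  {ABC}: card=500; try (C,nl_idx)→3820, (B,hash)→4120, (B,merge)→8140, (C,merge)→8320, (C,hash)→10720, (B,nl)→42500 …(+1); best=3820 via (C,nl_idx)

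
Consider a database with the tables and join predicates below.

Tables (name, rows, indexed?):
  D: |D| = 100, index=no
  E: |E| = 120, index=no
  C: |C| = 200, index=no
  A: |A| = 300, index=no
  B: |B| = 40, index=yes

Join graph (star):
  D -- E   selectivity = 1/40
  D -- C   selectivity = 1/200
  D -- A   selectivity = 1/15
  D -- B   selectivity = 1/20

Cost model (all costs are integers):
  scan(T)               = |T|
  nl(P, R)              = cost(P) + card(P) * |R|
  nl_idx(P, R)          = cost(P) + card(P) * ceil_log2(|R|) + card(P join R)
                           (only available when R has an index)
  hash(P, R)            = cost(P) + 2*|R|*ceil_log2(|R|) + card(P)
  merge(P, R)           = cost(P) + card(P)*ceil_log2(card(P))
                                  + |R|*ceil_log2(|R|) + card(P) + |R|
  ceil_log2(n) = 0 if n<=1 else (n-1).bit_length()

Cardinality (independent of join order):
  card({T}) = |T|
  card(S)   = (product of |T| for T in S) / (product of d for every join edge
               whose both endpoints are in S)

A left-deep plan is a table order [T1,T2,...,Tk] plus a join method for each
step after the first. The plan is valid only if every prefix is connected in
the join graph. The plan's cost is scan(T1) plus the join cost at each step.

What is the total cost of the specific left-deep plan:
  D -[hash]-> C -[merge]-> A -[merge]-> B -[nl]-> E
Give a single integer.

step 1: scan D: cost=100, card=100
step 2: join C via hash
    card(P join C) = 100*200/(200) = 100
    cost = 100 + 2*200*8 + 100 = 3400
step 3: join A via merge
    card(P join A) = 100*300/(15) = 2000
    cost = 3400 + 100*7 + 300*9 + 100 + 300 = 7200
step 4: join B via merge
    card(P join B) = 2000*40/(20) = 4000
    cost = 7200 + 2000*11 + 40*6 + 2000 + 40 = 31480
step 5: join E via nl
    card(P join E) = 4000*120/(40) = 12000
    cost = 31480 + 4000*120 = 511480

511480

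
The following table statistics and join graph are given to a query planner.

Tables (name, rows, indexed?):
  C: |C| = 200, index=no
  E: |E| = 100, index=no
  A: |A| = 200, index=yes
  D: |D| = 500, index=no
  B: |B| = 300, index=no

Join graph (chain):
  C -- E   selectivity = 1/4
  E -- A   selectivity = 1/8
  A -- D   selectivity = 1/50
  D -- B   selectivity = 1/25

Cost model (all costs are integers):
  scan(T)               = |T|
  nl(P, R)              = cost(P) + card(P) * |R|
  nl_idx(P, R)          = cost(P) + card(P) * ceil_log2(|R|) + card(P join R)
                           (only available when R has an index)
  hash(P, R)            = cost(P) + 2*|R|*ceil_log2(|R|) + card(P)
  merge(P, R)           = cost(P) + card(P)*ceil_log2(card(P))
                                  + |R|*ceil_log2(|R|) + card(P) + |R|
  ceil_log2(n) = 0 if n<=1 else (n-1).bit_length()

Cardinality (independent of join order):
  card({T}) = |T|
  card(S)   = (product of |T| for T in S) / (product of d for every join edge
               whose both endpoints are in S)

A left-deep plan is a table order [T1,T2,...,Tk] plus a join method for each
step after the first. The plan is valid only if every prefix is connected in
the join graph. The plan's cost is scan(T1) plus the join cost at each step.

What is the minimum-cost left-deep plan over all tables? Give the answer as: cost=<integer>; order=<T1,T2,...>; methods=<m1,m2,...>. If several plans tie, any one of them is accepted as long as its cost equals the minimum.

Selinger DP (subsets sized 1..n):
  {C}: scan cost=200, card=200
  {E}: scan cost=100, card=100
  {A}: scan cost=200, card=200
  {D}: scan cost=500, card=500
  {B}: scan cost=300, card=300
  {CE}: card=5000; try (E,hash)→1800, (C,merge)→2700, (E,merge)→2800, (C,hash)→3400, (C,nl)→20100, (E,nl)→20200; best=1800 via (E,hash)
  {AE}: card=2500; try (E,hash)→1800, (A,merge)→2700, (E,merge)→2800, (A,hash)→3400, (A,nl_idx)→3400, (A,nl)→20100 …(+1); best=1800 via (E,hash)
  {AD}: card=2000; try (A,hash)→4200, (A,nl_idx)→6500, (D,merge)→7000, (A,merge)→7300, (D,hash)→9400, (D,nl)→100200 …(+1); best=4200 via (A,hash)
  {BD}: card=6000; try (B,hash)→6400, (D,merge)→8300, (B,merge)→8500, (D,hash)→9600, (D,nl)→150300, (B,nl)→150500; best=6400 via (B,hash)
  {ACE}: card=125000; try (C,hash)→7500, (A,hash)→10000, (C,merge)→36100, (A,merge)→73600, (A,nl_idx)→166800, (C,nl)→501800 …(+1); best=7500 via (C,hash)
  {ADE}: card=25000; try (E,hash)→7600, (D,hash)→13300, (E,merge)→29000, (D,merge)→39300, (E,nl)→204200, (D,nl)→1251800; best=7600 via (E,hash)
  {ABD}: card=24000; try (B,hash)→11600, (A,hash)→15600, (B,merge)→31200, (A,nl_idx)→78400, (A,merge)→92200, (B,nl)→604200 …(+1); best=11600 via (B,hash)
  {ACDE}: card=1250000; try (C,hash)→35800, (D,hash)→141500, (C,merge)→409400, (D,merge)→2262500, (C,nl)→5007600, (D,nl)→62507500; best=35800 via (C,hash)
  {ABDE}: card=300000; try (E,hash)→37000, (B,hash)→38000, (E,merge)→396400, (B,merge)→410600, (E,nl)→2411600, (B,nl)→7507600; best=37000 via (E,hash)
  {ABCDE}: card=15000000; try (C,hash)→340200, (B,hash)→1291200, (C,merge)→6038800, (B,merge)→27538800, (C,nl)→60037000, (B,nl)→375035800; best=340200 via (C,hash)

cost=340200; order=D,A,B,E,C; methods=hash,hash,hash,hash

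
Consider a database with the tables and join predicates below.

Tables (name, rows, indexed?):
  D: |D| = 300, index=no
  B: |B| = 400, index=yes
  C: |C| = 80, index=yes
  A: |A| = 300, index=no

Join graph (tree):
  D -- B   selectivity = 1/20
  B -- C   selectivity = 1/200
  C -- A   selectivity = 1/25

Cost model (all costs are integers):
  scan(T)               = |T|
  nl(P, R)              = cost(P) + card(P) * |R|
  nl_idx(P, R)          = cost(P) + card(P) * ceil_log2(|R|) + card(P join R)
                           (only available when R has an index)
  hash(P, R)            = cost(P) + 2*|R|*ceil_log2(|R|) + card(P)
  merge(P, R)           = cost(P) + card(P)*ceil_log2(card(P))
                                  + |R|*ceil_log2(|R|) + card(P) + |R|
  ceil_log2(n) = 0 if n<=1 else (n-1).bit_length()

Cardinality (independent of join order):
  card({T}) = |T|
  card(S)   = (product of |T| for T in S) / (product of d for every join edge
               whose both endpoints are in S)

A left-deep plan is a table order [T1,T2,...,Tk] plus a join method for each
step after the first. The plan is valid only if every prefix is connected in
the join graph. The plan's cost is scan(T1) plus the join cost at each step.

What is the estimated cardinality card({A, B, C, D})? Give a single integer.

28800

Tables in S: A(300), B(400), C(80), D(300)
Edges inside S: D-B(d=20), B-C(d=200), C-A(d=25)
numerator = 300 * 400 * 80 * 300 = 2880000000
denominator = 20 * 200 * 25 = 100000
card(S) = 2880000000 / 100000 = 28800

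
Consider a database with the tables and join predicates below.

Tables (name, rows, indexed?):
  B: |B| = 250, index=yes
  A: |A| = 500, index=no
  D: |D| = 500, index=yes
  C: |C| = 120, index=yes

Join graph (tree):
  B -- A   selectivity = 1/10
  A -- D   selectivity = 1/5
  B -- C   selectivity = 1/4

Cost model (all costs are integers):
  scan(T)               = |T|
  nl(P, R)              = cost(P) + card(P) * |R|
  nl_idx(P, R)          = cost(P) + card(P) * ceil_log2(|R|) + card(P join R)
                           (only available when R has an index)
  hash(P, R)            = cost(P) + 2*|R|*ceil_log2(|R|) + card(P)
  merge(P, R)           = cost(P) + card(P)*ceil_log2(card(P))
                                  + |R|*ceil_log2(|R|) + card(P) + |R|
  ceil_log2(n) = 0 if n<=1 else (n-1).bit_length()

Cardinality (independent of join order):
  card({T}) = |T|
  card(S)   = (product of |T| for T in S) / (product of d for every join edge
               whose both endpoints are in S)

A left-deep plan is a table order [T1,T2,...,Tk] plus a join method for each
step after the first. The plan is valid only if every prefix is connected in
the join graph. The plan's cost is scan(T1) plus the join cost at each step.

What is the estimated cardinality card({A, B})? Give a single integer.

12500

Tables in S: A(500), B(250)
Edges inside S: B-A(d=10)
numerator = 500 * 250 = 125000
denominator = 10 = 10
card(S) = 125000 / 10 = 12500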